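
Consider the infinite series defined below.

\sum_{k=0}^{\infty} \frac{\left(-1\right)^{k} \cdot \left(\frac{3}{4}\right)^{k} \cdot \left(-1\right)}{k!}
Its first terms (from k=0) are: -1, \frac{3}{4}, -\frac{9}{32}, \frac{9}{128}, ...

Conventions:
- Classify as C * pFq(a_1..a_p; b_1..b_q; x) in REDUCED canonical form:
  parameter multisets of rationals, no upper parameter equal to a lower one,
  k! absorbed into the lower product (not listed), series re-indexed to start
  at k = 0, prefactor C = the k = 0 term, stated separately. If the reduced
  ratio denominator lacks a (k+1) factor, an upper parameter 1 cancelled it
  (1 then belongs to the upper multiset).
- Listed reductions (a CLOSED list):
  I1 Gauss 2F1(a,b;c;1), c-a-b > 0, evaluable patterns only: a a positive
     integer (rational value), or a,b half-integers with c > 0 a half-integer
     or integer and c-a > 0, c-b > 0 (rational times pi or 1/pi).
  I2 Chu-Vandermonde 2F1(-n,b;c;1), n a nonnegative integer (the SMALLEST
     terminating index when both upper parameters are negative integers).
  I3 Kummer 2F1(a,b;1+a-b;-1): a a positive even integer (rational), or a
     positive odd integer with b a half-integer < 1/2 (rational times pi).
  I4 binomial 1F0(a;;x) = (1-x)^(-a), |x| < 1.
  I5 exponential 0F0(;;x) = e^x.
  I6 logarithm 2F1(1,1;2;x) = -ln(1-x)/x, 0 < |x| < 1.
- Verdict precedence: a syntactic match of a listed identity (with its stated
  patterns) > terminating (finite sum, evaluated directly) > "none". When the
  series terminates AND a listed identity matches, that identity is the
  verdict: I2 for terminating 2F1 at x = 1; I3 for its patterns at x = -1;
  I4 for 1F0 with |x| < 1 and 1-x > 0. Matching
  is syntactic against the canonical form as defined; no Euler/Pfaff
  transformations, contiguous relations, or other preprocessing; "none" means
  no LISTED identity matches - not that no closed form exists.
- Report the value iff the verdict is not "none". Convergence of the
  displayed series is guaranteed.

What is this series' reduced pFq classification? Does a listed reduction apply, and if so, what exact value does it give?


This is -1 * 0F0(-; -; -\frac{3}{4}) in reduced canonical form. Verdict: this is the exponential series (I5) (the 0F0 exponential series at x = -\frac{3}{4}). Value: \left(-1\right) \cdot e^{-\frac{3}{4}}.

Structural cue: t_0 = -1 here, and the (-1)^k factor (C = -1) folds into the argument's sign.
Step ratio: r(k) = -\frac{3}{4} * 1 / [(k+1)] - rational; roots negated = parameters, x = -\frac{3}{4}, C = -1.


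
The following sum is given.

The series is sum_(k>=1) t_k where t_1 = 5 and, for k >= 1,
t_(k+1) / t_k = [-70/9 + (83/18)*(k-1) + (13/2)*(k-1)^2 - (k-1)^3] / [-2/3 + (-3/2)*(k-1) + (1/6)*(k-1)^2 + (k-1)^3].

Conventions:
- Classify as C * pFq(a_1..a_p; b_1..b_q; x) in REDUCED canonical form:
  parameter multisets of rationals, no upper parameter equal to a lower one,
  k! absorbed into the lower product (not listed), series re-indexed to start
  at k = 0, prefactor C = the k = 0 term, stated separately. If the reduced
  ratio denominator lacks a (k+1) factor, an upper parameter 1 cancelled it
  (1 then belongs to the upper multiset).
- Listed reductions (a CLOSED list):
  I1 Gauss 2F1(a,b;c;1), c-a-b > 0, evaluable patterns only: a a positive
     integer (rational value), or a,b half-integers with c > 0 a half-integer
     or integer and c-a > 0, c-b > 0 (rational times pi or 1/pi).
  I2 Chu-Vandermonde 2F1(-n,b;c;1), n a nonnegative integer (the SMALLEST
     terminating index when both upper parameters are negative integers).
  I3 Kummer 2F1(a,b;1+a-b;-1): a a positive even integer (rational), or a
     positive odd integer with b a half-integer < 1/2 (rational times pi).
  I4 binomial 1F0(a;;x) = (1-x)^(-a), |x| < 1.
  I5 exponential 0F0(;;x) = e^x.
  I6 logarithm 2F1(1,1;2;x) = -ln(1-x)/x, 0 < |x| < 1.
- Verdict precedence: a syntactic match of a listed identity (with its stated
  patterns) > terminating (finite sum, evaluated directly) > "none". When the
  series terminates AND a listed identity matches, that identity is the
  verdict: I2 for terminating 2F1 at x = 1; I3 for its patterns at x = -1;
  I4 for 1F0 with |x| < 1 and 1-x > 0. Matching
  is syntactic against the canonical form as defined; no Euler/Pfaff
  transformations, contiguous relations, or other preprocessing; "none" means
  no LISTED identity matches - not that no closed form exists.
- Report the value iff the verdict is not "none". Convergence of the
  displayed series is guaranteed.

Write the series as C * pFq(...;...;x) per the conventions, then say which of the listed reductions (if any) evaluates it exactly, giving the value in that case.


Prefactor 5, argument -1: 3F2 with upper {-7, -5/6, 4/3} over lower {-4/3, 1/2}. Verdict: terminating - upper parameter -7 makes this a finite sum (last index 7), evaluated exactly. Value: -18171533135/7144929.

Structural cue: from the first term 5: factor the ratio over Q (C = 5): negated roots = parameters.
Consecutive-term ratio: r(k) = (-1) * (k-7) (k-5/6) (k+4/3) / [(k-4/3) (k+1/2) (k+1)] - poly over poly, x = (-1) from leading terms; C = 5 at k = 0.


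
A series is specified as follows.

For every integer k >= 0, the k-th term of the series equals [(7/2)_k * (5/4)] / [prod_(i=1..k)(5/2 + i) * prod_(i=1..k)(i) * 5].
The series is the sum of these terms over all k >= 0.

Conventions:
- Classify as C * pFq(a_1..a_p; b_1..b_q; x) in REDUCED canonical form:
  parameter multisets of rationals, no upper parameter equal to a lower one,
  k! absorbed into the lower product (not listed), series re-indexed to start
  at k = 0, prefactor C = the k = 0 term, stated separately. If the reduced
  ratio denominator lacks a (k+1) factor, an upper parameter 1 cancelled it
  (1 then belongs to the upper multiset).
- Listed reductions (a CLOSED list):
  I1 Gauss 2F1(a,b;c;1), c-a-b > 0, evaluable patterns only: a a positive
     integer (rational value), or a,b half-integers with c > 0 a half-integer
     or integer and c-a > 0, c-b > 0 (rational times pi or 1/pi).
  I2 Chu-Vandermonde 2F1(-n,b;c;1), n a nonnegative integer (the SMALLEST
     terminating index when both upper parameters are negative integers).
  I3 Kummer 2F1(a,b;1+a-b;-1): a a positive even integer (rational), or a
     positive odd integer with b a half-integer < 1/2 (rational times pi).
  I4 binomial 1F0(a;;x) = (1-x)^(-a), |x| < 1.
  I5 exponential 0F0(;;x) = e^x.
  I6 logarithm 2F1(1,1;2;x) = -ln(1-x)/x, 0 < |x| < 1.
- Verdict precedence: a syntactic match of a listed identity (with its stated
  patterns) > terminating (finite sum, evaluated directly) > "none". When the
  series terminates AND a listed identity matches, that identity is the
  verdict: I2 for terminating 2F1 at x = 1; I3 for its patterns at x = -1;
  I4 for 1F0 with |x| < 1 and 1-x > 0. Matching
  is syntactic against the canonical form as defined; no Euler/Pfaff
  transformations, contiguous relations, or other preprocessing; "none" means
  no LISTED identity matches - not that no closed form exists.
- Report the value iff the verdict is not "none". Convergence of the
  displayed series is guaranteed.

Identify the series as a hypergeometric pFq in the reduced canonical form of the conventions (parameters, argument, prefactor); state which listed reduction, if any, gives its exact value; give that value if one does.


This is 1/4 * 0F0(-; -; 1) in reduced canonical form. Verdict (x = 1): exponential (I5) applies (the 0F0 exponential series at x = 1). Its exact value is (1/4) * e^(1).

Key observation: x = 1 and the parameter 7/2 appears in both the upper and lower lists and cancels.
Step ratio: r(k) = 1 * 1 / [(k+1)] - rational in k. x = 1; t_0 = 1/4; negate the roots.


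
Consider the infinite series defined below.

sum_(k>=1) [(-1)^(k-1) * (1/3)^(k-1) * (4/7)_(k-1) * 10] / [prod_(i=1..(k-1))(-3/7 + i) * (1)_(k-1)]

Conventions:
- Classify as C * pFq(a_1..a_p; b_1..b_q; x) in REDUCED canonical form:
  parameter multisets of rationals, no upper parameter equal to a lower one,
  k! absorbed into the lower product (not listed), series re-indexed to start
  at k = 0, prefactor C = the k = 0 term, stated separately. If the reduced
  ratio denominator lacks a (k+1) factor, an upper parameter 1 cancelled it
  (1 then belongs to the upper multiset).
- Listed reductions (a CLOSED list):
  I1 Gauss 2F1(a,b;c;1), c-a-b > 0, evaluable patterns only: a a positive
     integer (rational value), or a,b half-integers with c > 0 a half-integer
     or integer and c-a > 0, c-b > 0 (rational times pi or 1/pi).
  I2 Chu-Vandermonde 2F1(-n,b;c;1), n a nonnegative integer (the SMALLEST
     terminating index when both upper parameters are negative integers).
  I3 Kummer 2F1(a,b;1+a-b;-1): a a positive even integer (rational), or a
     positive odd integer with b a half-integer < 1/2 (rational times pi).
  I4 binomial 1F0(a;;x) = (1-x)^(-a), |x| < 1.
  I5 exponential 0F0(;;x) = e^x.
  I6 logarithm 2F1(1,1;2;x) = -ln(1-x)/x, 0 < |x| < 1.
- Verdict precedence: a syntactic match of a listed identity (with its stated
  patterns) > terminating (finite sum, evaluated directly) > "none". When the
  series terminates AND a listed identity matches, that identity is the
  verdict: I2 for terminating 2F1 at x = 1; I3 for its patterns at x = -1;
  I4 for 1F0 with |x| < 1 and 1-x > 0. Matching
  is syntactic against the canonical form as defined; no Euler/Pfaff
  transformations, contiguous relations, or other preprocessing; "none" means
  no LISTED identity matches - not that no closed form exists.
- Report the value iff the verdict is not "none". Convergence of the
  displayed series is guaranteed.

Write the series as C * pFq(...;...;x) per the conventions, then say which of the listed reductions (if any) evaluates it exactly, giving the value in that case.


This is 10 * 0F0(-; -; -1/3) in reduced canonical form. Verdict: the I5 exponential reduction fires (the 0F0 exponential series at x = -1/3). Sum: 10 * e^(-1/3).

Structural cue: t_0 = 10 here, and the (-1)^k factor (prefactor 10) folds into the argument's sign.
Consecutive-term ratio: r(k) = (-1/3) * 1 / [(k+1)] - poly over poly, x = (-1/3) from leading terms; C = 10 at k = 0.


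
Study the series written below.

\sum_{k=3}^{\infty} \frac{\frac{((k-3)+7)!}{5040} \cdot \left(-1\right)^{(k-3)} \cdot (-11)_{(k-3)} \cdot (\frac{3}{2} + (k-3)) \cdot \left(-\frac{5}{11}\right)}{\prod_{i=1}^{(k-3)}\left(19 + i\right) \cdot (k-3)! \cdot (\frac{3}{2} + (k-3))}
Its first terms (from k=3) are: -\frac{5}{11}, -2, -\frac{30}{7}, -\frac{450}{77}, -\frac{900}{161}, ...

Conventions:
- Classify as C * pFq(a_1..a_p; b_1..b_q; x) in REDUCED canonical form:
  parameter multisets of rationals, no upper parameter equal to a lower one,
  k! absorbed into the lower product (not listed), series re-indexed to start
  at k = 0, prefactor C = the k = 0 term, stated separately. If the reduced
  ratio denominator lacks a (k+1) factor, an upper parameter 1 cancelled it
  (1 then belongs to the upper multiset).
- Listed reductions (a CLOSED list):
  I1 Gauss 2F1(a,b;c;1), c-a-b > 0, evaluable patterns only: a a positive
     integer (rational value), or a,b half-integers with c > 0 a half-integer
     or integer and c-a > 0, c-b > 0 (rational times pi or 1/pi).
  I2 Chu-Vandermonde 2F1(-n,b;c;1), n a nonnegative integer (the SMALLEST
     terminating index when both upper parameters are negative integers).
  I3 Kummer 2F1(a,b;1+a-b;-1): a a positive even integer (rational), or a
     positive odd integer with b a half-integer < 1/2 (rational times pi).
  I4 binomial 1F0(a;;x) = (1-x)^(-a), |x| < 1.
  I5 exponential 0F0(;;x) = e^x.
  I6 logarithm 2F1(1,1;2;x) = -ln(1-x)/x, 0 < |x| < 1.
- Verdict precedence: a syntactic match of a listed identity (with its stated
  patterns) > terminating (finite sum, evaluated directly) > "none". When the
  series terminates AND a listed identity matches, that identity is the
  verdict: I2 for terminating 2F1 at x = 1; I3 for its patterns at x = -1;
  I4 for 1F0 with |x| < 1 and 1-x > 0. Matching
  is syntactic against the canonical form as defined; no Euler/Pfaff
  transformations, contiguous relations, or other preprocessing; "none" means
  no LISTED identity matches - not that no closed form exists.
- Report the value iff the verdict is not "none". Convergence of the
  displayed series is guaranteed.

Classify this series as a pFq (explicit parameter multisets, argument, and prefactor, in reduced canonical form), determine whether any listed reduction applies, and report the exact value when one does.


First insight: t_0 = -\frac{5}{11} here, and the lower running product (C = -5/11, x = -1) is a rising factorial.
Consecutive-term ratio: r(k) = -1 * (k-11) (k+8) / [(k+20) (k+1)] - rational in k, leading ratio -1; with t_0 = -\frac{5}{11}, classification follows.

Prefactor -\frac{5}{11}, argument -1: 2F1 with upper {-11, 8} over lower {20}. Verdict: this is Kummer (I3) (x = -1; c = 20 equals 1+a-b for upper {-11, 8}: listed pattern). Value: -\frac{1938}{77}.


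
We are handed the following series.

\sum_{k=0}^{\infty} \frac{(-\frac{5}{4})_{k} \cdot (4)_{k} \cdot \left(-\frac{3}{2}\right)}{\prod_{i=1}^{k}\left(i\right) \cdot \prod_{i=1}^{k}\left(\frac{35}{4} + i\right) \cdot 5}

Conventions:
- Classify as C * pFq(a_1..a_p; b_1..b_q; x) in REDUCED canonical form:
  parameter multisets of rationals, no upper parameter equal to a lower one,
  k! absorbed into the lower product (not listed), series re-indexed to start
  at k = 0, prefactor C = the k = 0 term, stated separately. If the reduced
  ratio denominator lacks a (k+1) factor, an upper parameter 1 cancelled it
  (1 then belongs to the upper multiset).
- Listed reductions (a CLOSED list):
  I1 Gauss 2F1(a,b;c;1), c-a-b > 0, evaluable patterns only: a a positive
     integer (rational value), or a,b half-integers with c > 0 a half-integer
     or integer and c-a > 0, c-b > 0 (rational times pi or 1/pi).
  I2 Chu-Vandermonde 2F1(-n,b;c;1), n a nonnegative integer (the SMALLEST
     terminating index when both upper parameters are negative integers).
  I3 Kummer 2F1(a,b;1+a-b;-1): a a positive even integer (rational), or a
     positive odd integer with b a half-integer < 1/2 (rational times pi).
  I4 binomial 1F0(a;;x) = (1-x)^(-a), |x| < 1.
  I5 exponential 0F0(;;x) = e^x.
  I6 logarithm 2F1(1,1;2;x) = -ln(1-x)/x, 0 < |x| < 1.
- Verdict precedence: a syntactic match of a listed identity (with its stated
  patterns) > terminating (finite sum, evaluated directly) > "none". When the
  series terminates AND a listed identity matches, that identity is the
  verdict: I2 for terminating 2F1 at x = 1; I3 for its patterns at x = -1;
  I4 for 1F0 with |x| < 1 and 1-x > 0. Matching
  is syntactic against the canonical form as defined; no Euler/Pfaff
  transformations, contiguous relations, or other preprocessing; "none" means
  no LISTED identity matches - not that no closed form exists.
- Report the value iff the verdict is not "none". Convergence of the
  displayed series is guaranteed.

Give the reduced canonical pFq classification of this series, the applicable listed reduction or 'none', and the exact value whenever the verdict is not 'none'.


Prefactor -\frac{3}{10}, argument 1: 2F1 with upper {-\frac{5}{4}, 4} over lower {\frac{39}{4}}. Verdict: this is Gauss (I1, integer-parameter pattern) (x = 1: the Gamma ratio telescopes since c-a-b = 7 > 0 and a = 4 in Z>0). Value: -\frac{6417}{40960}.

Key observation: x = 1 and the product of the first k integers (prefactor -3/10) is k!.
Ratio: r(k) = 1 * (k-\frac{5}{4}) (k+4) / [(k+\frac{39}{4}) (k+1)] - rational in k. x = 1; t_0 = -\frac{3}{10}; negate the roots.


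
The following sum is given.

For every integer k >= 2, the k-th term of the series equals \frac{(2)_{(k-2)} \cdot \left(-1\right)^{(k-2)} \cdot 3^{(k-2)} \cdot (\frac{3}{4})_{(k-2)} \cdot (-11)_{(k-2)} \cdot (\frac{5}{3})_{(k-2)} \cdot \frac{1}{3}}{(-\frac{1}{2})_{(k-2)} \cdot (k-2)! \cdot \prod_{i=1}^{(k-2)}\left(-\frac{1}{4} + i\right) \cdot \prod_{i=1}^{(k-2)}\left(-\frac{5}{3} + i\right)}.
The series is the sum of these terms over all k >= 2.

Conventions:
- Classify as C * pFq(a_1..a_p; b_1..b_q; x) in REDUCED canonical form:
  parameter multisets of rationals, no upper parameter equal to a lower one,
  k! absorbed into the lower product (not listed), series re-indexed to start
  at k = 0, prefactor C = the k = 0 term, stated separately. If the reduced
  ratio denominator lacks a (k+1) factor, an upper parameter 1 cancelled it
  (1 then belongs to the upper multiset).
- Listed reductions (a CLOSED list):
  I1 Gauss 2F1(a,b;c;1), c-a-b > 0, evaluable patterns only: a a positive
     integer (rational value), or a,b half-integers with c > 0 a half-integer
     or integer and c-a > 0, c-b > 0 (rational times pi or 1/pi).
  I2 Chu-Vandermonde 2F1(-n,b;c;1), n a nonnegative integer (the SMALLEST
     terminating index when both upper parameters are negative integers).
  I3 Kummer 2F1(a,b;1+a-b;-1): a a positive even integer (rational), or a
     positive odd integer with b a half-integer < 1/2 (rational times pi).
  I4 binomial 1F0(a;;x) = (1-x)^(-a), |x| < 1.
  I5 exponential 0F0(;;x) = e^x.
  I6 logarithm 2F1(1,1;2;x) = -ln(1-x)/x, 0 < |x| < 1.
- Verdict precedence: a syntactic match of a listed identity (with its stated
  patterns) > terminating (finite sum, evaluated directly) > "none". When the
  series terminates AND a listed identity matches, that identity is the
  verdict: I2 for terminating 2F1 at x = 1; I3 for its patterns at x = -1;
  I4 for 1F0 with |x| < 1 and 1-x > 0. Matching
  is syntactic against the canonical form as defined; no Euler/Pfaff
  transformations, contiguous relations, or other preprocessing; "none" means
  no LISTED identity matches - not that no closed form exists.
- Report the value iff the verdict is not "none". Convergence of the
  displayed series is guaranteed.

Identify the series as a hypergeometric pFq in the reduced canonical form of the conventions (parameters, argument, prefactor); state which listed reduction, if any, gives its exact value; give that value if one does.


First insight: from the first term \frac{1}{3}: the lower running product (C = 1/3, x = -3) is a rising factorial.
Consecutive-term ratio: r(k) = -3 * (k-11) (k+\frac{5}{3}) (k+2) / [(k-\frac{2}{3}) (k-\frac{1}{2}) (k+1)] - rational in k. x = -3; t_0 = \frac{1}{3}; negate the roots.

Classification (C = \frac{1}{3}): 3F2 with upper {-11, \frac{5}{3}, 2}, lower {-\frac{2}{3}, -\frac{1}{2}}, argument x = -3. Verdict: terminating - upper -11 stops the sum at k = 11; the 12 terms are added exactly. Value: \frac{56318921544871139}{70395}.


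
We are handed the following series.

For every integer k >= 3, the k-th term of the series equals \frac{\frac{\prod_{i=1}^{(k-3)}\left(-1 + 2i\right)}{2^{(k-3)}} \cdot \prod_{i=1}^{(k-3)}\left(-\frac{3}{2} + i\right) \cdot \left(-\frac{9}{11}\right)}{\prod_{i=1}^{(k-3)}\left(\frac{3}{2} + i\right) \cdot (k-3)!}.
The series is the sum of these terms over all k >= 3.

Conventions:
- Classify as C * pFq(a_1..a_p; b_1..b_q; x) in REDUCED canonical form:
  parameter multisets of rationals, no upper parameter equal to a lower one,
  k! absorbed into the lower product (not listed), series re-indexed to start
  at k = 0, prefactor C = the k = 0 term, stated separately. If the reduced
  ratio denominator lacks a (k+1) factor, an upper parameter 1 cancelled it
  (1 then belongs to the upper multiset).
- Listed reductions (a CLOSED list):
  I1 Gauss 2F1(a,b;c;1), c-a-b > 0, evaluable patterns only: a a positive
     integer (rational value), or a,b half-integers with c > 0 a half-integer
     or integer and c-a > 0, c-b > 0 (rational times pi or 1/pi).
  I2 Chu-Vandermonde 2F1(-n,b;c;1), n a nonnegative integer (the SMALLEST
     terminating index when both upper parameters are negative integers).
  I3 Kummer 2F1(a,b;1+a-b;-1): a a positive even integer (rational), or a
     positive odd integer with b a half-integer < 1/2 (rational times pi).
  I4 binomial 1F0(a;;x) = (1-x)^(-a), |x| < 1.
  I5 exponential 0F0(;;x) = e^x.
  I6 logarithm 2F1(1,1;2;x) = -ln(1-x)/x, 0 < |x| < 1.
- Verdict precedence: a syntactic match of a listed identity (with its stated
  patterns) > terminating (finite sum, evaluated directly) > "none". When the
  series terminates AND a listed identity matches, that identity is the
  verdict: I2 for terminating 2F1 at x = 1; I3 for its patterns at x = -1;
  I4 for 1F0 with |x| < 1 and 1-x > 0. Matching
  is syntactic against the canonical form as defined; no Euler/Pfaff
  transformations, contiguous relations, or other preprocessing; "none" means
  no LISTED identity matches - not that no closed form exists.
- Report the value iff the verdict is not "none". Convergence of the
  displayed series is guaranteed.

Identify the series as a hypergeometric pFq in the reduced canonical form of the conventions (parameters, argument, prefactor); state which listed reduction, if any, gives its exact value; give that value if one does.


The series (x = 1) is 2F1: upper {-\frac{1}{2}, \frac{1}{2}}, lower {\frac{5}{2}}, prefactor -\frac{9}{11}. Verdict: Gauss's theorem I1 (half-integer case) fires (x = 1; upper {-\frac{1}{2}, \frac{1}{2}} half-integers, c = \frac{5}{2} in the evaluable pattern). Value: \left(-\frac{81}{352}\right) \cdot \pi.

Key step: t_0 being -\frac{9}{11}, the running product (C = -9/11, x = 1) telescopes to a rising factorial.
Step ratio: r(k) = 1 * (k-\frac{1}{2}) (k+\frac{1}{2}) / [(k+\frac{5}{2}) (k+1)] ; factor over Q: parameters, x = 1, and C = -\frac{9}{11}.


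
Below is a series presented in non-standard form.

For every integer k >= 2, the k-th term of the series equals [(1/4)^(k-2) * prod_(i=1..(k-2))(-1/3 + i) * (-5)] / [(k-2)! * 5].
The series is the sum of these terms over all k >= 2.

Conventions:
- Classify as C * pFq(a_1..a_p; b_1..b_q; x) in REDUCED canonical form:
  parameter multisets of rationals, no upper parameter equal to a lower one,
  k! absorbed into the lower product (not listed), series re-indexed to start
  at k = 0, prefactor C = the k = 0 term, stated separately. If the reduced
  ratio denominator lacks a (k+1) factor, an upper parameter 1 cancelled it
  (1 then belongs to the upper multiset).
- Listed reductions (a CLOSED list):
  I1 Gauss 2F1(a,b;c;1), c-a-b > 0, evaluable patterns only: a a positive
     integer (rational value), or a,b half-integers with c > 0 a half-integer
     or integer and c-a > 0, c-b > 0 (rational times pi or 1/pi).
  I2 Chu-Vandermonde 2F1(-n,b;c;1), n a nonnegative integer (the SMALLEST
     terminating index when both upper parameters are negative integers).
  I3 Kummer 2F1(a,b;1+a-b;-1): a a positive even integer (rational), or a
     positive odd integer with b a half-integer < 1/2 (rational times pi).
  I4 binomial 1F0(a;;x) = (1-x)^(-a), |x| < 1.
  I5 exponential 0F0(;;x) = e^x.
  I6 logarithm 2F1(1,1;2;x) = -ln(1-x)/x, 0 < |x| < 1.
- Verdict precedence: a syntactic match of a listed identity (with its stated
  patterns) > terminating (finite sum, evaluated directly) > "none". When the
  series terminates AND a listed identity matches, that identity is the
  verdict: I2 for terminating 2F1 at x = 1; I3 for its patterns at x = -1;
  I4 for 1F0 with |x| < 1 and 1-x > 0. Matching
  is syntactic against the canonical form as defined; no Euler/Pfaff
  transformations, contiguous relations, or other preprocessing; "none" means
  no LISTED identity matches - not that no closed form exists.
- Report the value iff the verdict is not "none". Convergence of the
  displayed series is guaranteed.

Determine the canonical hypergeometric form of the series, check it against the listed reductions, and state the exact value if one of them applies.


The tell: with t_0 = -1, the constant factors (prefactor -1) combine into one prefactor.
Term ratio: r(k) = (1/4) * (k+2/3) / [(k+1)] - rational in k, leading ratio (1/4); with t_0 = -1, classification follows.

The series (x = 1/4) is 1F0: upper {2/3}, lower {-}, prefactor -1. Verdict: binomial (I4) applies (the 1F0 binomial series: exponent -2/3, x = 1/4). Hence: (-1) * (3/4)^(-2/3).


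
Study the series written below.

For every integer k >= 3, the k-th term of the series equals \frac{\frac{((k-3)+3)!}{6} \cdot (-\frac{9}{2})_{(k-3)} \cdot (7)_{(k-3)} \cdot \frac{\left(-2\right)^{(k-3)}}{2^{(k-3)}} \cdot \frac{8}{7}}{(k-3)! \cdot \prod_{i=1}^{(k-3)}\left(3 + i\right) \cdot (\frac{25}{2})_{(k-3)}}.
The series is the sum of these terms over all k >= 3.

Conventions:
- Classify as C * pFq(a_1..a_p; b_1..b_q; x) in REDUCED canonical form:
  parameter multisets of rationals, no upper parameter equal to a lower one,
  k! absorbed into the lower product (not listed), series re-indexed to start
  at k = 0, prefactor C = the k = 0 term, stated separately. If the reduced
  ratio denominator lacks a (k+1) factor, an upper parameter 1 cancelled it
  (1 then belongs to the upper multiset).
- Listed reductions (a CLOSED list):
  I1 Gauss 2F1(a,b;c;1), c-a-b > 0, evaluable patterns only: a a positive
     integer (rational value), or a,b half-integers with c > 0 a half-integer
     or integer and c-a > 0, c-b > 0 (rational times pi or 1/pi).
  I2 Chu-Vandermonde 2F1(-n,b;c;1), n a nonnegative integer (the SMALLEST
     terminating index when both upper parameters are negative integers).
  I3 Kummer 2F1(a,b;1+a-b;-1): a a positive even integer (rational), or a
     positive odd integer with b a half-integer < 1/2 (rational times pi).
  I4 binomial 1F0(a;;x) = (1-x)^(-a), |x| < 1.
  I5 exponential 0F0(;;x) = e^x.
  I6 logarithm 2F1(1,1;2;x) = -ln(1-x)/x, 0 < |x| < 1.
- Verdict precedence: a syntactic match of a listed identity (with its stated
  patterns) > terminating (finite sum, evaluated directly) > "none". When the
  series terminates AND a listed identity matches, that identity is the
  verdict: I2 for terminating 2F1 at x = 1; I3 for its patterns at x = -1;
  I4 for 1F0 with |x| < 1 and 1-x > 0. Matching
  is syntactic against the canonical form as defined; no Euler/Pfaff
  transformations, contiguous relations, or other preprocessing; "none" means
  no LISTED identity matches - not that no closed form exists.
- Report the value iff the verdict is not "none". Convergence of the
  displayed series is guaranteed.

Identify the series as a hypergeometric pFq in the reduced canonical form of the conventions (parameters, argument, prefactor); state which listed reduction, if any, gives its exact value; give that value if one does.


Prefactor \frac{8}{7}, argument -1: 2F1 with upper {-\frac{9}{2}, 7} over lower {\frac{25}{2}}. Verdict: the Kummer evaluation I3 applies (x = -1; c = \frac{25}{2} equals 1+a-b for upper {-\frac{9}{2}, 7}: listed pattern). Sum: \frac{47805615}{16777216} \cdot \pi.

The tell: from the first term \frac{8}{7}: the factorial ratio (C = 8/7) (k+a-1)!/(a-1)! is a rising factorial (a)_k.
Term ratio: r(k) = -1 * (k-\frac{9}{2}) (k+7) / [(k+\frac{25}{2}) (k+1)] - rational in k. x = -1; t_0 = \frac{8}{7}; negate the roots.


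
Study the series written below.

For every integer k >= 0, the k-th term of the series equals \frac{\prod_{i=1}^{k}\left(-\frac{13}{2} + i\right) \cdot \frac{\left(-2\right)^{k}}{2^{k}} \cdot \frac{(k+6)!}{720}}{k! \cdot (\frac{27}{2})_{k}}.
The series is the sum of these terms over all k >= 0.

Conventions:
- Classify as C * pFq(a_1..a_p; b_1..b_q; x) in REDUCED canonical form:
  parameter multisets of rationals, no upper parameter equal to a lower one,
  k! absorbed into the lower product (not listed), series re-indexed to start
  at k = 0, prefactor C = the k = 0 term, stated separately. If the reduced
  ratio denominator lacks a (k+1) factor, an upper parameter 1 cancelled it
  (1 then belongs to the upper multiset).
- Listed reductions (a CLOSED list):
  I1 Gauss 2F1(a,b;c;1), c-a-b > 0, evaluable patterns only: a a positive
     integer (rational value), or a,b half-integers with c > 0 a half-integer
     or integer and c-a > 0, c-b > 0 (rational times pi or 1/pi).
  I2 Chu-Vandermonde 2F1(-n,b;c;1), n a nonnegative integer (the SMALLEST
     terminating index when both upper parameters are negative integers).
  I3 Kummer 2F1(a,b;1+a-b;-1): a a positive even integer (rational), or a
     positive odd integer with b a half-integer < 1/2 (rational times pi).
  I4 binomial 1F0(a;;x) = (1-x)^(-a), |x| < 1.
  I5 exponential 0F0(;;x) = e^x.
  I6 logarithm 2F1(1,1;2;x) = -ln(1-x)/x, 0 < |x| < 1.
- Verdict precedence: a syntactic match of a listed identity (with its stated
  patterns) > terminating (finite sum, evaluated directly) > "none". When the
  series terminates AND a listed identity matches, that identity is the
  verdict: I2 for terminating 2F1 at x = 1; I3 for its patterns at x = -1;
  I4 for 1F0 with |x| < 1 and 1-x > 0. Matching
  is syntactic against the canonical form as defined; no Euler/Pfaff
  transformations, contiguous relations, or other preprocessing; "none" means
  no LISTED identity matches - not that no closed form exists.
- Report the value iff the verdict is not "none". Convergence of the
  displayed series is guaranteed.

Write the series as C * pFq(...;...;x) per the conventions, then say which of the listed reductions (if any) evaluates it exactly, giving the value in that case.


At argument -1: a 2F1 with upper {-\frac{11}{2}, 7}, lower {\frac{27}{2}}, scaled by C = 1. Verdict: the Kummer evaluation I3 matches (x = -1; c = \frac{27}{2} equals 1+a-b for upper {-\frac{11}{2}, 7}: listed pattern). Its exact value is \frac{929553625}{268435456} \cdot \pi.

Key observation: t_0 = 1 here, and the two k-th powers (prefactor 1) combine into one argument.
Step ratio: r(k) = -1 * (k-\frac{11}{2}) (k+7) / [(k+\frac{27}{2}) (k+1)] - rational in k, leading ratio -1; with t_0 = 1, classification follows.


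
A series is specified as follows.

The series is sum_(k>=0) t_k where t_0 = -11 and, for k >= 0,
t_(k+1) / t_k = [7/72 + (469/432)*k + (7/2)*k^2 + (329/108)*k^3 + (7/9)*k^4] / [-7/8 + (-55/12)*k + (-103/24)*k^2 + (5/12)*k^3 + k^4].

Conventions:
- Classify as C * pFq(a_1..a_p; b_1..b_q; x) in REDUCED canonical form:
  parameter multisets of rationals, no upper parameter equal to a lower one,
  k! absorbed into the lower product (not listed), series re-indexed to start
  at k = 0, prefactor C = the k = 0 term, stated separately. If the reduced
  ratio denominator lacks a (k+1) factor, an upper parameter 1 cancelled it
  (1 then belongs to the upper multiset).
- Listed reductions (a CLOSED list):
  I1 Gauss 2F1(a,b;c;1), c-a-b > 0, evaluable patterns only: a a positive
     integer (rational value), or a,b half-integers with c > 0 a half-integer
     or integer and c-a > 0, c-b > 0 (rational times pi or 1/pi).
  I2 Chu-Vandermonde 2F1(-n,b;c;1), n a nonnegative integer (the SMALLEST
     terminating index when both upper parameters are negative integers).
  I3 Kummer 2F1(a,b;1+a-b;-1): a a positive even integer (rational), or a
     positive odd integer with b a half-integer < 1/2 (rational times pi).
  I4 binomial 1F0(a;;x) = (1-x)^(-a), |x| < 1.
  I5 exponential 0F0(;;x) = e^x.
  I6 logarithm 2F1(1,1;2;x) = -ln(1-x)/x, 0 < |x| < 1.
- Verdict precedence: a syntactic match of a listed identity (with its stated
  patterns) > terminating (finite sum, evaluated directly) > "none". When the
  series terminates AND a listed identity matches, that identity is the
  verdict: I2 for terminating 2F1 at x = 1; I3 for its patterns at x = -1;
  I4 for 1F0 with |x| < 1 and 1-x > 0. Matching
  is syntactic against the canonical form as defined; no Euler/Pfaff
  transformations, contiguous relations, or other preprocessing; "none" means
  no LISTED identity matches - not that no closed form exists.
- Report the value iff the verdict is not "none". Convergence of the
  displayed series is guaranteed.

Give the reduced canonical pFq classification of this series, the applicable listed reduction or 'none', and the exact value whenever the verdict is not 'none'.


Canonical form: C = -11 times 2F1 with upper {1/6, 2}, lower {-7/3}, x = 7/9. Verdict: none - this 2F1 at x = 7/9 matches no listed pattern, and upper {1/6, 2} holds no stopper.

The tell: t_0 being -11, the expanded ratio factors over Q; prefactor -11, roots give parameters.
Step ratio: r(k) = (7/9) * (k+1/6) (k+2) / [(k-7/3) (k+1)] - rational; roots negated = parameters, x = (7/9), C = -11.


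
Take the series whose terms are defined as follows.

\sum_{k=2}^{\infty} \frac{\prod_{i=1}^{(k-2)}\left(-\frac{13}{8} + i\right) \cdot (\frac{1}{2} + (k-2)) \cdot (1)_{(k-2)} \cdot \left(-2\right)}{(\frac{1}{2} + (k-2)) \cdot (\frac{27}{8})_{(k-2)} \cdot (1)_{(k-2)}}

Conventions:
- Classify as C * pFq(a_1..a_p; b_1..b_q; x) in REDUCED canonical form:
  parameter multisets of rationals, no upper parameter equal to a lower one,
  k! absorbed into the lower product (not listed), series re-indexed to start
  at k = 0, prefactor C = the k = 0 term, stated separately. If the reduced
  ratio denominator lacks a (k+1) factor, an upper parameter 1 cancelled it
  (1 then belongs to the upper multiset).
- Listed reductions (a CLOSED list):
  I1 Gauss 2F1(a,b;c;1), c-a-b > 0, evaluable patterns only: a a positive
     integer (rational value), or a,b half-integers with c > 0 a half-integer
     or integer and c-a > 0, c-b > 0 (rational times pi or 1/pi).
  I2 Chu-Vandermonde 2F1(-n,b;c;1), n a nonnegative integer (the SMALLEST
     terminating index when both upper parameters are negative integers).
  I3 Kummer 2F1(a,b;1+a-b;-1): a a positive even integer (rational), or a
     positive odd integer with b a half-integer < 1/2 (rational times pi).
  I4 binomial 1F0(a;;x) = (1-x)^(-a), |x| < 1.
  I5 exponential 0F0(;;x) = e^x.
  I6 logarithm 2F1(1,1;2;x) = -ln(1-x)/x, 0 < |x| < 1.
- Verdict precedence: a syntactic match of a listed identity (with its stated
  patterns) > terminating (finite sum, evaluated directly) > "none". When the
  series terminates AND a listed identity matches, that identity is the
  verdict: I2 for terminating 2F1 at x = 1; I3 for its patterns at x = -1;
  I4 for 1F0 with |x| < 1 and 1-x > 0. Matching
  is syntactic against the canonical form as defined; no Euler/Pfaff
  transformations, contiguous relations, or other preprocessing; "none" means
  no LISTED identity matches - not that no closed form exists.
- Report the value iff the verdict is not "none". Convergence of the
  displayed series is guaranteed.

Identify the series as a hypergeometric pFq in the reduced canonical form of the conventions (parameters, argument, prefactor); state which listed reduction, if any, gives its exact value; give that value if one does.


Key observation: x = 1 and the running product (C = -2, x = 1) telescopes to a rising factorial.
Adjacent-term ratio: r(k) = 1 * (k-\frac{5}{8}) (k+1) / [(k+\frac{27}{8}) (k+1)] - rational; roots negated = parameters, x = 1, C = -2.

At argument 1: a 2F1 with upper {-\frac{5}{8}, 1}, lower {\frac{27}{8}}, scaled by C = -2. Verdict (x = 1): Gauss's theorem (I1) applies (x = 1: the Gamma ratio telescopes since c-a-b = 3 > 0 and a = 1 in Z>0). Value: -\frac{19}{12}.


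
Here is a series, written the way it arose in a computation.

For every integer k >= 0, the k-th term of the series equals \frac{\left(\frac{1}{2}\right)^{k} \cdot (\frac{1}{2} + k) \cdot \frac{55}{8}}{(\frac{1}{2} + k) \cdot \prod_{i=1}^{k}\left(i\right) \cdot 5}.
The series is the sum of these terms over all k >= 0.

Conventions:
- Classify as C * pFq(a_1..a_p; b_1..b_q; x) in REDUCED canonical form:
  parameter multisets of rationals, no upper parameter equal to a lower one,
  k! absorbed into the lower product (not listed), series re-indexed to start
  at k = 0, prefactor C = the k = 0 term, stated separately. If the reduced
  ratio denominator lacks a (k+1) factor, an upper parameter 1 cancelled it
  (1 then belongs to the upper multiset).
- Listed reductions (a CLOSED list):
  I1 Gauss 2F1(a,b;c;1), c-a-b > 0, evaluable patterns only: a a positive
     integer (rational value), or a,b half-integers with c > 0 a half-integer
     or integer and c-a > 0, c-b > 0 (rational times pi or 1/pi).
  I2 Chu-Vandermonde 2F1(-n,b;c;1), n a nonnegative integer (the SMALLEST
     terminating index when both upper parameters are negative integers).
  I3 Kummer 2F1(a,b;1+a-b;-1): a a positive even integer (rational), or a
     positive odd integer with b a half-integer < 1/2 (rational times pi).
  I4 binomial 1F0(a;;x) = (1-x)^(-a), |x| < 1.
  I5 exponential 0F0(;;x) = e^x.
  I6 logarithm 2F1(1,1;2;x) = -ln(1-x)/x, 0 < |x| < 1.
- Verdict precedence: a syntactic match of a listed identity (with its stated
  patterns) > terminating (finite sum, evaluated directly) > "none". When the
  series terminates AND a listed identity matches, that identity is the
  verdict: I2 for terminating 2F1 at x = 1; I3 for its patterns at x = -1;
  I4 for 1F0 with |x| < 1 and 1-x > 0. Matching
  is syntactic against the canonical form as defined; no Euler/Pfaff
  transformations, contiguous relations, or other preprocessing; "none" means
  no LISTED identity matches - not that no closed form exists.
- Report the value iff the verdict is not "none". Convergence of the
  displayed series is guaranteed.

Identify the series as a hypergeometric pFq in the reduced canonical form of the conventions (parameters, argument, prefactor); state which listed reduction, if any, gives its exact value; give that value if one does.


At argument \frac{1}{2}: a 0F0 with upper {-}, lower {-}, scaled by C = \frac{11}{8}. Verdict: the I5 exponential reduction applies (the 0F0 exponential series at x = \frac{1}{2}). Hence: \frac{11}{8} \cdot e^{\frac{1}{2}}.

First insight: with t_0 = \frac{11}{8}, striking the common factor k + 1/2 reduces the term (prefactor 11/8).
Term ratio: r(k) = \frac{1}{2} * 1 / [(k+1)] ; factor over Q: parameters, x = \frac{1}{2}, and C = \frac{11}{8}.


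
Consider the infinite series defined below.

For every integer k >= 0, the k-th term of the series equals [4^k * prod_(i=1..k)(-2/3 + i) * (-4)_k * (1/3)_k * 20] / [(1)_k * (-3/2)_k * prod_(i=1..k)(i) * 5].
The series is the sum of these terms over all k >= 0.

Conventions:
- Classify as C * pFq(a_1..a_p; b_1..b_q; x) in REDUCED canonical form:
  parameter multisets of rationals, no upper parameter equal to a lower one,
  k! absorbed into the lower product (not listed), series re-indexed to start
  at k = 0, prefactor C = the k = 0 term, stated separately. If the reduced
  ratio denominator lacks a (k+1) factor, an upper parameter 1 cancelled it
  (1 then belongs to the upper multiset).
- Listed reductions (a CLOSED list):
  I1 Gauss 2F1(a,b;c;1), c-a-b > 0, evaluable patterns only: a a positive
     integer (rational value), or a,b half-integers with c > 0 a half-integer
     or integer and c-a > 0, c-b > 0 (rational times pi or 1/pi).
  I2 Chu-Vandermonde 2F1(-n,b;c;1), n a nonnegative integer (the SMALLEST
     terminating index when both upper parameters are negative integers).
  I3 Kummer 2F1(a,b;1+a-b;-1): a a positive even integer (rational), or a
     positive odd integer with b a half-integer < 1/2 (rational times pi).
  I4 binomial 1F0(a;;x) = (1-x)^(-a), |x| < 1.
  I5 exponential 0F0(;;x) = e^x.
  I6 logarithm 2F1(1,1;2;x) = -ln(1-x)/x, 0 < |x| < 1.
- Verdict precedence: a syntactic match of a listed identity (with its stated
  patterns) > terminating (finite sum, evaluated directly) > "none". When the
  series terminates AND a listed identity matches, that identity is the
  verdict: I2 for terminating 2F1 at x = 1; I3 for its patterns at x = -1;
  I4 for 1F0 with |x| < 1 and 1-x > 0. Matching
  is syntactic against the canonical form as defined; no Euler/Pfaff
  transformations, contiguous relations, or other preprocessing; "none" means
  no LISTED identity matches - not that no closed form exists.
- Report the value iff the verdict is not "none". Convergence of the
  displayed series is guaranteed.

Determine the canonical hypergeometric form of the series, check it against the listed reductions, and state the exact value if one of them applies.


Classification (C = 4): 3F2 with upper {-4, 1/3, 1/3}, lower {-3/2, 1}, argument x = 4. Verdict: terminating - upper parameter -4 makes this a finite sum (last index 4), evaluated exactly. Sum: 84365420/177147.

Key step: from the first term 4: the product of the first k integers (C = 4) is k!.
Consecutive-term ratio: r(k) = 4 * (k-4) (k+1/3) (k+1/3) / [(k-3/2) (k+1) (k+1)] - rational in k, leading ratio 4; with t_0 = 4, classification follows.


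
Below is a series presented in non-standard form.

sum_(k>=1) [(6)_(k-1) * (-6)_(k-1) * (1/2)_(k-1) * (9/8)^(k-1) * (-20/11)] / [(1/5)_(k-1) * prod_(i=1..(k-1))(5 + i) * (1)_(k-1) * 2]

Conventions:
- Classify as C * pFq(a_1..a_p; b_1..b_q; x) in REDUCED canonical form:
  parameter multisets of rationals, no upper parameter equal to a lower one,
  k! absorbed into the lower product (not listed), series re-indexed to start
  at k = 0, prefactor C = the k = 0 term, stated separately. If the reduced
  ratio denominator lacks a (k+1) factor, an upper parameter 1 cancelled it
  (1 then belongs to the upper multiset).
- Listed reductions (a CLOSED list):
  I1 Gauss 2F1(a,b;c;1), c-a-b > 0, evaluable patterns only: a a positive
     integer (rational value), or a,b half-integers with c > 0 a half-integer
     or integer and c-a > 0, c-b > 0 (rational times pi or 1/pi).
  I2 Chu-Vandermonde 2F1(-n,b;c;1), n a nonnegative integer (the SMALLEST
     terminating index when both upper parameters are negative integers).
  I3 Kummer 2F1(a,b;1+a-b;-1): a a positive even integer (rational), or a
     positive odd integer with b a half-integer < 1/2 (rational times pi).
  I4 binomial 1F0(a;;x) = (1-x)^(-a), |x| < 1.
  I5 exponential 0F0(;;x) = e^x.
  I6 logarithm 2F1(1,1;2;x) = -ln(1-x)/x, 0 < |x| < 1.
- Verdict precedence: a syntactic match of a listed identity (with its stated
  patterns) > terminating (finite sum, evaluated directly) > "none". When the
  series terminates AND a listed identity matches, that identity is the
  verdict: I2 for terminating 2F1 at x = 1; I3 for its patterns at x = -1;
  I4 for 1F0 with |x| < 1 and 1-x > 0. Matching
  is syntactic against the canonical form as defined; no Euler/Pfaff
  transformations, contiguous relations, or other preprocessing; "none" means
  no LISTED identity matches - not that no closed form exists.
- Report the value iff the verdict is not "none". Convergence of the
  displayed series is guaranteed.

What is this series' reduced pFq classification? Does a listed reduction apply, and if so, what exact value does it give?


x = 9/8 here; the reduced form reads 2F1, upper {-6, 1/2}, lower {1/5}, C = -10/11. Verdict: terminating. With -6 upstairs the series is a 7-term polynomial sum; evaluated term by term. Hence: 323953870415/844497944576.

Key step: x = (9/8) and the parameter 6 appears in both the upper and lower lists and cancels.
Ratio: r(k) = (9/8) * (k-6) (k+1/2) / [(k+1/5) (k+1)] - rational in k. x = (9/8); t_0 = -10/11; negate the roots.
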